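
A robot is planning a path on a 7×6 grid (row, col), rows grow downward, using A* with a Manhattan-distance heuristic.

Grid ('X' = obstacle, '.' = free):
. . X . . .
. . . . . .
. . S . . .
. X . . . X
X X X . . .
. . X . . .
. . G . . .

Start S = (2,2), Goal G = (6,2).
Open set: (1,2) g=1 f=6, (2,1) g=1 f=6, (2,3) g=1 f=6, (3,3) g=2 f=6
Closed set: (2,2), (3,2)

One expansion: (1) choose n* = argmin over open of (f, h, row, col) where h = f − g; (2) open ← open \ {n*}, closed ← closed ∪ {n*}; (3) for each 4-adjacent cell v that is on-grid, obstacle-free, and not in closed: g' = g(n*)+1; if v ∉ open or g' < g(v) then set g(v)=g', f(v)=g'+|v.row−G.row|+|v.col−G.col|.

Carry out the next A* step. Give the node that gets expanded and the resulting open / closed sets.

expanded=(3,3); open=[(1,2) g=1 f=6, (2,1) g=1 f=6, (2,3) g=1 f=6, (3,4) g=3 f=8, (4,3) g=3 f=6]; closed=[(2,2), (3,2), (3,3)]

step 1: expand (3,3) (f=6, h=4) → closed; open now [(1,2) g=1 f=6, (2,1) g=1 f=6, (2,3) g=1 f=6, (3,4) g=3 f=8, (4,3) g=3 f=6]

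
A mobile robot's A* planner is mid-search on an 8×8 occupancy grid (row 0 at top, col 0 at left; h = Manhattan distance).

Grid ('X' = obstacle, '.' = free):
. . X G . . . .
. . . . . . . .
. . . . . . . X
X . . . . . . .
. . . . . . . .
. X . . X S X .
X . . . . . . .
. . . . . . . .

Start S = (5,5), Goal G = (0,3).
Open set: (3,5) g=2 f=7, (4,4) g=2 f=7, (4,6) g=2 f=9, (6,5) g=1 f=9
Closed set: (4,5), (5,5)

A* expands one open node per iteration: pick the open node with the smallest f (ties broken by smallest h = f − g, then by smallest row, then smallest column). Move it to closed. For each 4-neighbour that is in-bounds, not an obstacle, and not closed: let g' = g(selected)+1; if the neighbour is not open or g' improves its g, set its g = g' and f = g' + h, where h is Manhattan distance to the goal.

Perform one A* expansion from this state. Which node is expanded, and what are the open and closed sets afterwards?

expanded=(3,5); open=[(2,5) g=3 f=7, (3,4) g=3 f=7, (3,6) g=3 f=9, (4,4) g=2 f=7, (4,6) g=2 f=9, (6,5) g=1 f=9]; closed=[(3,5), (4,5), (5,5)]

step 1: expand (3,5) (f=7, h=5) → closed; open now [(2,5) g=3 f=7, (3,4) g=3 f=7, (3,6) g=3 f=9, (4,4) g=2 f=7, (4,6) g=2 f=9, (6,5) g=1 f=9]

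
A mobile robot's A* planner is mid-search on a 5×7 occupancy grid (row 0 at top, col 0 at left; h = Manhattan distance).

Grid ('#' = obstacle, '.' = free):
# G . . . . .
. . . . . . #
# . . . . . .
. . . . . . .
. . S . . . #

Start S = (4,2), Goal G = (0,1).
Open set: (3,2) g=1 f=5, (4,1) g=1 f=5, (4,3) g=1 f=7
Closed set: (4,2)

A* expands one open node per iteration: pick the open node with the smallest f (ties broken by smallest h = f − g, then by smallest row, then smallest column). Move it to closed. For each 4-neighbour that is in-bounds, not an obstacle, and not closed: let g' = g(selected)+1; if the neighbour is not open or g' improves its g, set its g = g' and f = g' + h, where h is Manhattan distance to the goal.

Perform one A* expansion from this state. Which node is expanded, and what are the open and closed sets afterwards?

step 1: expand (3,2) (f=5, h=4) → closed; open now [(2,2) g=2 f=5, (3,1) g=2 f=5, (3,3) g=2 f=7, (4,1) g=1 f=5, (4,3) g=1 f=7]

expanded=(3,2); open=[(2,2) g=2 f=5, (3,1) g=2 f=5, (3,3) g=2 f=7, (4,1) g=1 f=5, (4,3) g=1 f=7]; closed=[(3,2), (4,2)]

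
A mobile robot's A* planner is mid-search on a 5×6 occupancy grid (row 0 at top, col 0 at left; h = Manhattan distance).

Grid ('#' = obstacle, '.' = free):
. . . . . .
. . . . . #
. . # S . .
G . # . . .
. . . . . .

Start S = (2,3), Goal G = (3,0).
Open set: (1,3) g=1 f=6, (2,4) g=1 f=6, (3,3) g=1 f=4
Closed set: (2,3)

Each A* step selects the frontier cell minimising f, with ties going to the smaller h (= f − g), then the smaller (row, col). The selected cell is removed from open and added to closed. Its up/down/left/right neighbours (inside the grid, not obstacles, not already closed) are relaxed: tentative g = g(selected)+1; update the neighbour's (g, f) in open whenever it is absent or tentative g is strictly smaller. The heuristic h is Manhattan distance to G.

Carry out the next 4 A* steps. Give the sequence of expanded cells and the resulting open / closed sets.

order=[(3,3) → (3,4) → (4,3) → (4,2)]; open=[(1,3) g=1 f=6, (2,4) g=1 f=6, (3,5) g=3 f=8, (4,1) g=4 f=6, (4,4) g=3 f=8]; closed=[(2,3), (3,3), (3,4), (4,2), (4,3)]

step 1: expand (3,3) (f=4, h=3) → closed; open now [(1,3) g=1 f=6, (2,4) g=1 f=6, (3,4) g=2 f=6, (4,3) g=2 f=6]
step 2: expand (3,4) (f=6, h=4) → closed; open now [(1,3) g=1 f=6, (2,4) g=1 f=6, (3,5) g=3 f=8, (4,3) g=2 f=6, (4,4) g=3 f=8]
step 3: expand (4,3) (f=6, h=4) → closed; open now [(1,3) g=1 f=6, (2,4) g=1 f=6, (3,5) g=3 f=8, (4,2) g=3 f=6, (4,4) g=3 f=8]
step 4: expand (4,2) (f=6, h=3) → closed; open now [(1,3) g=1 f=6, (2,4) g=1 f=6, (3,5) g=3 f=8, (4,1) g=4 f=6, (4,4) g=3 f=8]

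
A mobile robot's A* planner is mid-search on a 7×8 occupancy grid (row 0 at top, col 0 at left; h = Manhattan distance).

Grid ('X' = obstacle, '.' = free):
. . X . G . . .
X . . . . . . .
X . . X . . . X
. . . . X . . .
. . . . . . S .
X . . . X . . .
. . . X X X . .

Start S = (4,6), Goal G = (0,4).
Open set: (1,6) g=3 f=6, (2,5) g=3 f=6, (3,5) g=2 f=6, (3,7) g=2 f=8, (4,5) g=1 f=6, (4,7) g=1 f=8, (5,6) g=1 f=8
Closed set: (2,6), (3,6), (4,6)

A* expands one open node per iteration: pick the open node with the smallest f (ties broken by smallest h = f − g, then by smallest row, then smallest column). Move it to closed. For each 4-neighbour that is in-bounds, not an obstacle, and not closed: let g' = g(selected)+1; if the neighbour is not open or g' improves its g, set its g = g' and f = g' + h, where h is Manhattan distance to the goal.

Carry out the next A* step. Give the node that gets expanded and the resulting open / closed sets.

step 1: expand (1,6) (f=6, h=3) → closed; open now [(0,6) g=4 f=6, (1,5) g=4 f=6, (1,7) g=4 f=8, (2,5) g=3 f=6, (3,5) g=2 f=6, (3,7) g=2 f=8, (4,5) g=1 f=6, (4,7) g=1 f=8, (5,6) g=1 f=8]

expanded=(1,6); open=[(0,6) g=4 f=6, (1,5) g=4 f=6, (1,7) g=4 f=8, (2,5) g=3 f=6, (3,5) g=2 f=6, (3,7) g=2 f=8, (4,5) g=1 f=6, (4,7) g=1 f=8, (5,6) g=1 f=8]; closed=[(1,6), (2,6), (3,6), (4,6)]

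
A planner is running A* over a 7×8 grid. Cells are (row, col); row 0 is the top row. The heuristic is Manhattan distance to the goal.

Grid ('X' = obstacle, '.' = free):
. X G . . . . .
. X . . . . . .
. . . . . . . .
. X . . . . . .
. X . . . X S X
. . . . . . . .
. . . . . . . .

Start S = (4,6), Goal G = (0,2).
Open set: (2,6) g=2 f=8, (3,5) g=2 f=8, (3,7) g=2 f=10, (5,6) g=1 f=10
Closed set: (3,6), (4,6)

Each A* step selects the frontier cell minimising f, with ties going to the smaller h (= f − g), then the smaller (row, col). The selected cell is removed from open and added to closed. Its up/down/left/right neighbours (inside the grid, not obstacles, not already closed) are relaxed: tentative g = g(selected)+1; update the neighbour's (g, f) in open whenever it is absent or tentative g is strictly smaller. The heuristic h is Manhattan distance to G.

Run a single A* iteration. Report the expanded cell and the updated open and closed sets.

step 1: expand (2,6) (f=8, h=6) → closed; open now [(1,6) g=3 f=8, (2,5) g=3 f=8, (2,7) g=3 f=10, (3,5) g=2 f=8, (3,7) g=2 f=10, (5,6) g=1 f=10]

expanded=(2,6); open=[(1,6) g=3 f=8, (2,5) g=3 f=8, (2,7) g=3 f=10, (3,5) g=2 f=8, (3,7) g=2 f=10, (5,6) g=1 f=10]; closed=[(2,6), (3,6), (4,6)]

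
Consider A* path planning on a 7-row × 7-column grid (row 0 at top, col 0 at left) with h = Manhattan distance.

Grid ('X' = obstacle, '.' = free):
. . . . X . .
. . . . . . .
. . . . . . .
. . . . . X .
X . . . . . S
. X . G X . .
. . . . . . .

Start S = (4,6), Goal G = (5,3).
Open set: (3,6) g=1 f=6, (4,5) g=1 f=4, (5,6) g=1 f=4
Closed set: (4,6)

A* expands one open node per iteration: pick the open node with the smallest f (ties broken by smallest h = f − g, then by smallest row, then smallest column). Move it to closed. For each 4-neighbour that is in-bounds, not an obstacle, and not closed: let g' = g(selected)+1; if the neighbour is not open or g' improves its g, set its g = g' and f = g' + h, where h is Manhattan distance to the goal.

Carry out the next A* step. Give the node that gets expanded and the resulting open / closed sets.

step 1: expand (4,5) (f=4, h=3) → closed; open now [(3,6) g=1 f=6, (4,4) g=2 f=4, (5,5) g=2 f=4, (5,6) g=1 f=4]

expanded=(4,5); open=[(3,6) g=1 f=6, (4,4) g=2 f=4, (5,5) g=2 f=4, (5,6) g=1 f=4]; closed=[(4,5), (4,6)]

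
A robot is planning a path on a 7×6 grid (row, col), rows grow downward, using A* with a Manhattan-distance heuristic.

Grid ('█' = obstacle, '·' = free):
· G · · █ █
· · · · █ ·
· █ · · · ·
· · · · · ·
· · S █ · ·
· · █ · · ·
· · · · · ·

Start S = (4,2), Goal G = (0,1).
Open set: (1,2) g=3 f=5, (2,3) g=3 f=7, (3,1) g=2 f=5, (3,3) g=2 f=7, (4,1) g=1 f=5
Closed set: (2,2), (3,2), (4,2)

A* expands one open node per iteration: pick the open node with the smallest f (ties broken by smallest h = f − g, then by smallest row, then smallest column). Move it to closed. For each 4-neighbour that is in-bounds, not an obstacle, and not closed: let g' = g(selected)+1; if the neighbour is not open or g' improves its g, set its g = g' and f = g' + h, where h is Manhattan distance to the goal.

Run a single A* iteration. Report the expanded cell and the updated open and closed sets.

step 1: expand (1,2) (f=5, h=2) → closed; open now [(0,2) g=4 f=5, (1,1) g=4 f=5, (1,3) g=4 f=7, (2,3) g=3 f=7, (3,1) g=2 f=5, (3,3) g=2 f=7, (4,1) g=1 f=5]

expanded=(1,2); open=[(0,2) g=4 f=5, (1,1) g=4 f=5, (1,3) g=4 f=7, (2,3) g=3 f=7, (3,1) g=2 f=5, (3,3) g=2 f=7, (4,1) g=1 f=5]; closed=[(1,2), (2,2), (3,2), (4,2)]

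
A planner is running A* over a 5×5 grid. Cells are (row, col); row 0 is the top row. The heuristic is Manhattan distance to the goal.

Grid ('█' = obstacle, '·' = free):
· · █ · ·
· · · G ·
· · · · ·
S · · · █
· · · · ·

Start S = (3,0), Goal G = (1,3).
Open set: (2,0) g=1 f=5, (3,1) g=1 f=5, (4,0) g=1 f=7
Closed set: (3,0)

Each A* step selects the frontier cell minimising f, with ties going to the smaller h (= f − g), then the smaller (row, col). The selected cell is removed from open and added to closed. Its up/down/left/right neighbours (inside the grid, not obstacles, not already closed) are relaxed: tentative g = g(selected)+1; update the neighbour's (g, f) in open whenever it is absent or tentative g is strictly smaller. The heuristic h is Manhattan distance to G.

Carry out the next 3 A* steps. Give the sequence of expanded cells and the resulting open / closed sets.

step 1: expand (2,0) (f=5, h=4) → closed; open now [(1,0) g=2 f=5, (2,1) g=2 f=5, (3,1) g=1 f=5, (4,0) g=1 f=7]
step 2: expand (1,0) (f=5, h=3) → closed; open now [(0,0) g=3 f=7, (1,1) g=3 f=5, (2,1) g=2 f=5, (3,1) g=1 f=5, (4,0) g=1 f=7]
step 3: expand (1,1) (f=5, h=2) → closed; open now [(0,0) g=3 f=7, (0,1) g=4 f=7, (1,2) g=4 f=5, (2,1) g=2 f=5, (3,1) g=1 f=5, (4,0) g=1 f=7]

order=[(2,0) → (1,0) → (1,1)]; open=[(0,0) g=3 f=7, (0,1) g=4 f=7, (1,2) g=4 f=5, (2,1) g=2 f=5, (3,1) g=1 f=5, (4,0) g=1 f=7]; closed=[(1,0), (1,1), (2,0), (3,0)]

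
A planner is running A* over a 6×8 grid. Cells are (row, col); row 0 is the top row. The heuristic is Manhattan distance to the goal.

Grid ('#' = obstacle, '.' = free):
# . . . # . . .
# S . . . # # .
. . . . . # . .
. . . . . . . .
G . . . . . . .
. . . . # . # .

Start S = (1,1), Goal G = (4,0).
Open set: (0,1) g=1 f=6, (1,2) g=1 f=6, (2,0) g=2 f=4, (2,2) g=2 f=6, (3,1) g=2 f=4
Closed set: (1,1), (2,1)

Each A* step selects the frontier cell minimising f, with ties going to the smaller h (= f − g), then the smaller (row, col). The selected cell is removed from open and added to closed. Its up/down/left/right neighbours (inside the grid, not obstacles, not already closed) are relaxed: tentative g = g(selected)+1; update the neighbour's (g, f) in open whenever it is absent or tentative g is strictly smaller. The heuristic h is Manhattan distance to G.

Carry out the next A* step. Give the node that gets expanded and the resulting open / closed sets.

expanded=(2,0); open=[(0,1) g=1 f=6, (1,2) g=1 f=6, (2,2) g=2 f=6, (3,0) g=3 f=4, (3,1) g=2 f=4]; closed=[(1,1), (2,0), (2,1)]

step 1: expand (2,0) (f=4, h=2) → closed; open now [(0,1) g=1 f=6, (1,2) g=1 f=6, (2,2) g=2 f=6, (3,0) g=3 f=4, (3,1) g=2 f=4]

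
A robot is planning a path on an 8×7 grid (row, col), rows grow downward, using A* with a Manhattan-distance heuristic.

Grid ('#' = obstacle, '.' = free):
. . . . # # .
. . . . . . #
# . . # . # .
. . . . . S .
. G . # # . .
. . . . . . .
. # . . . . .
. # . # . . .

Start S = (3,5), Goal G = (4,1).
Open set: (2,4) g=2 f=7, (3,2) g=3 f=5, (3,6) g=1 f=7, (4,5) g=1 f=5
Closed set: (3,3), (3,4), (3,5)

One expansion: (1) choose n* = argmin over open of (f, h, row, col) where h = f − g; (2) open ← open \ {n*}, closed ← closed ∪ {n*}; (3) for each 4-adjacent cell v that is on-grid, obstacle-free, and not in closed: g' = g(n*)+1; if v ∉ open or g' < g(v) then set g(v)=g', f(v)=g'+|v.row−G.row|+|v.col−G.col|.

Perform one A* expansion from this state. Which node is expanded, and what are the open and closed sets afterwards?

expanded=(3,2); open=[(2,2) g=4 f=7, (2,4) g=2 f=7, (3,1) g=4 f=5, (3,6) g=1 f=7, (4,2) g=4 f=5, (4,5) g=1 f=5]; closed=[(3,2), (3,3), (3,4), (3,5)]

step 1: expand (3,2) (f=5, h=2) → closed; open now [(2,2) g=4 f=7, (2,4) g=2 f=7, (3,1) g=4 f=5, (3,6) g=1 f=7, (4,2) g=4 f=5, (4,5) g=1 f=5]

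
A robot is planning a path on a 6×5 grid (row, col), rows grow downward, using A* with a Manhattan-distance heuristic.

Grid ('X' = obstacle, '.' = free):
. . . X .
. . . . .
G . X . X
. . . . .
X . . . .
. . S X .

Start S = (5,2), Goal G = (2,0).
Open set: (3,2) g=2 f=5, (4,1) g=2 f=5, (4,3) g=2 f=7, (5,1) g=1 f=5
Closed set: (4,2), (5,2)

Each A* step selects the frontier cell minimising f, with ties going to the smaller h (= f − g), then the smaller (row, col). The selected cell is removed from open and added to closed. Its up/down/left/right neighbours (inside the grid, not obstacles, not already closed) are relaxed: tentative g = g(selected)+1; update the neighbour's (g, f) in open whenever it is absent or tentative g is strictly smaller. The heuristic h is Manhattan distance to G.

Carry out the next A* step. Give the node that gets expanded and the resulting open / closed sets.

expanded=(3,2); open=[(3,1) g=3 f=5, (3,3) g=3 f=7, (4,1) g=2 f=5, (4,3) g=2 f=7, (5,1) g=1 f=5]; closed=[(3,2), (4,2), (5,2)]

step 1: expand (3,2) (f=5, h=3) → closed; open now [(3,1) g=3 f=5, (3,3) g=3 f=7, (4,1) g=2 f=5, (4,3) g=2 f=7, (5,1) g=1 f=5]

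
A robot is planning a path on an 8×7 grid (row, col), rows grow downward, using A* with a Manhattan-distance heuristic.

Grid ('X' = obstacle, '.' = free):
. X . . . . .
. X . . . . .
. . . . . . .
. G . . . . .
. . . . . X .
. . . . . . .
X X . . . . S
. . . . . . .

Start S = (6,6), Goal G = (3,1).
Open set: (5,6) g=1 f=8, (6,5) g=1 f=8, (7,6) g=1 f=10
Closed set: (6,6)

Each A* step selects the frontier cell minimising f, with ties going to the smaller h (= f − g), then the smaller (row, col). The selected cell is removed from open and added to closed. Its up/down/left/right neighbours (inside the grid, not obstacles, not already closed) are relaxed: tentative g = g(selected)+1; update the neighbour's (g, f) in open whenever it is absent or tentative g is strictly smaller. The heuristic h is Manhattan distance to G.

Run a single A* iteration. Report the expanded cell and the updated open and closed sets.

expanded=(5,6); open=[(4,6) g=2 f=8, (5,5) g=2 f=8, (6,5) g=1 f=8, (7,6) g=1 f=10]; closed=[(5,6), (6,6)]

step 1: expand (5,6) (f=8, h=7) → closed; open now [(4,6) g=2 f=8, (5,5) g=2 f=8, (6,5) g=1 f=8, (7,6) g=1 f=10]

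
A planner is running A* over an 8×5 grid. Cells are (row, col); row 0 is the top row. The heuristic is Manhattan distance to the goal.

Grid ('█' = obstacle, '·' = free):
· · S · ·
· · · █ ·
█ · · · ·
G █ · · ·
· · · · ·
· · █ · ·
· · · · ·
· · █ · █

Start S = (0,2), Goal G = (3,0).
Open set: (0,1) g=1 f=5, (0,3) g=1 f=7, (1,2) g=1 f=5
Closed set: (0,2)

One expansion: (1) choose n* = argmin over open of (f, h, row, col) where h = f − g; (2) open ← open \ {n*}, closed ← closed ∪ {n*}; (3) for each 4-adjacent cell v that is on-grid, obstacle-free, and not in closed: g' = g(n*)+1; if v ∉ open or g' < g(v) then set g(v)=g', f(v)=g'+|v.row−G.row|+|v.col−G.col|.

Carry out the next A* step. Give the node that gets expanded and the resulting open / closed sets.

step 1: expand (0,1) (f=5, h=4) → closed; open now [(0,0) g=2 f=5, (0,3) g=1 f=7, (1,1) g=2 f=5, (1,2) g=1 f=5]

expanded=(0,1); open=[(0,0) g=2 f=5, (0,3) g=1 f=7, (1,1) g=2 f=5, (1,2) g=1 f=5]; closed=[(0,1), (0,2)]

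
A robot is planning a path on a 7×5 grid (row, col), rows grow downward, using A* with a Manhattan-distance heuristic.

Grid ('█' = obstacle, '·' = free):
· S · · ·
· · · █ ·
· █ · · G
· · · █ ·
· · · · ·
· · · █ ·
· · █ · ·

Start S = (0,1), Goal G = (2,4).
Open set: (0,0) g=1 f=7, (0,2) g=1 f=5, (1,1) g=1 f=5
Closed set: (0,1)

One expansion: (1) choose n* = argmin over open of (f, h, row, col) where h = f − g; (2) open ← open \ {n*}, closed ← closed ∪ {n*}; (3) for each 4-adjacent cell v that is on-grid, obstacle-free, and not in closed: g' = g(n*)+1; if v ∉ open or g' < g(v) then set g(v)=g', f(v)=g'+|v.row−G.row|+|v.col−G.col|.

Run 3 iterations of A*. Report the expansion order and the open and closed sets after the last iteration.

step 1: expand (0,2) (f=5, h=4) → closed; open now [(0,0) g=1 f=7, (0,3) g=2 f=5, (1,1) g=1 f=5, (1,2) g=2 f=5]
step 2: expand (0,3) (f=5, h=3) → closed; open now [(0,0) g=1 f=7, (0,4) g=3 f=5, (1,1) g=1 f=5, (1,2) g=2 f=5]
step 3: expand (0,4) (f=5, h=2) → closed; open now [(0,0) g=1 f=7, (1,1) g=1 f=5, (1,2) g=2 f=5, (1,4) g=4 f=5]

order=[(0,2) → (0,3) → (0,4)]; open=[(0,0) g=1 f=7, (1,1) g=1 f=5, (1,2) g=2 f=5, (1,4) g=4 f=5]; closed=[(0,1), (0,2), (0,3), (0,4)]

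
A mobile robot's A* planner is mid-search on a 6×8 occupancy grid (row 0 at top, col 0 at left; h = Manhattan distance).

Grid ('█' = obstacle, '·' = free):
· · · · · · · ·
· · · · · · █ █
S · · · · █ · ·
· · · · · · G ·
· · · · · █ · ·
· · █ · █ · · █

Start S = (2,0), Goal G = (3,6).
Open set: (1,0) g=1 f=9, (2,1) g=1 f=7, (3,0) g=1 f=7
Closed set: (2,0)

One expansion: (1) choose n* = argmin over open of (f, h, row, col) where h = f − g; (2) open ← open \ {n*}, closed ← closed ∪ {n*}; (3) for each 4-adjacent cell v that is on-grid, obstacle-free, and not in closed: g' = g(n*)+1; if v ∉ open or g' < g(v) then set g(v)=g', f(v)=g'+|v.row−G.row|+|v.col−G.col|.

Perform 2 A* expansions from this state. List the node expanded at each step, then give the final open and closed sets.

step 1: expand (2,1) (f=7, h=6) → closed; open now [(1,0) g=1 f=9, (1,1) g=2 f=9, (2,2) g=2 f=7, (3,0) g=1 f=7, (3,1) g=2 f=7]
step 2: expand (2,2) (f=7, h=5) → closed; open now [(1,0) g=1 f=9, (1,1) g=2 f=9, (1,2) g=3 f=9, (2,3) g=3 f=7, (3,0) g=1 f=7, (3,1) g=2 f=7, (3,2) g=3 f=7]

order=[(2,1) → (2,2)]; open=[(1,0) g=1 f=9, (1,1) g=2 f=9, (1,2) g=3 f=9, (2,3) g=3 f=7, (3,0) g=1 f=7, (3,1) g=2 f=7, (3,2) g=3 f=7]; closed=[(2,0), (2,1), (2,2)]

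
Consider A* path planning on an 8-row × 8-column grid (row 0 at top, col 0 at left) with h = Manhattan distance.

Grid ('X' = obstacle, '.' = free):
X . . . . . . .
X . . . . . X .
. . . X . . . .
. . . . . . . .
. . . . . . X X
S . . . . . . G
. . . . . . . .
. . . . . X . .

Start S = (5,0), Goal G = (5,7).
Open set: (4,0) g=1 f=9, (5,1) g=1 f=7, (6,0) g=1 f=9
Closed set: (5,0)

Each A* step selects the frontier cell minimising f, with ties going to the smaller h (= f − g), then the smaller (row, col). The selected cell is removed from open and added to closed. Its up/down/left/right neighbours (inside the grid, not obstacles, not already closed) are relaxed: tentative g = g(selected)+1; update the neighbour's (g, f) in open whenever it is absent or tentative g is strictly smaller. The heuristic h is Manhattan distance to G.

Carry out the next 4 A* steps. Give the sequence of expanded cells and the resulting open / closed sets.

order=[(5,1) → (5,2) → (5,3) → (5,4)]; open=[(4,0) g=1 f=9, (4,1) g=2 f=9, (4,2) g=3 f=9, (4,3) g=4 f=9, (4,4) g=5 f=9, (5,5) g=5 f=7, (6,0) g=1 f=9, (6,1) g=2 f=9, (6,2) g=3 f=9, (6,3) g=4 f=9, (6,4) g=5 f=9]; closed=[(5,0), (5,1), (5,2), (5,3), (5,4)]

step 1: expand (5,1) (f=7, h=6) → closed; open now [(4,0) g=1 f=9, (4,1) g=2 f=9, (5,2) g=2 f=7, (6,0) g=1 f=9, (6,1) g=2 f=9]
step 2: expand (5,2) (f=7, h=5) → closed; open now [(4,0) g=1 f=9, (4,1) g=2 f=9, (4,2) g=3 f=9, (5,3) g=3 f=7, (6,0) g=1 f=9, (6,1) g=2 f=9, (6,2) g=3 f=9]
step 3: expand (5,3) (f=7, h=4) → closed; open now [(4,0) g=1 f=9, (4,1) g=2 f=9, (4,2) g=3 f=9, (4,3) g=4 f=9, (5,4) g=4 f=7, (6,0) g=1 f=9, (6,1) g=2 f=9, (6,2) g=3 f=9, (6,3) g=4 f=9]
step 4: expand (5,4) (f=7, h=3) → closed; open now [(4,0) g=1 f=9, (4,1) g=2 f=9, (4,2) g=3 f=9, (4,3) g=4 f=9, (4,4) g=5 f=9, (5,5) g=5 f=7, (6,0) g=1 f=9, (6,1) g=2 f=9, (6,2) g=3 f=9, (6,3) g=4 f=9, (6,4) g=5 f=9]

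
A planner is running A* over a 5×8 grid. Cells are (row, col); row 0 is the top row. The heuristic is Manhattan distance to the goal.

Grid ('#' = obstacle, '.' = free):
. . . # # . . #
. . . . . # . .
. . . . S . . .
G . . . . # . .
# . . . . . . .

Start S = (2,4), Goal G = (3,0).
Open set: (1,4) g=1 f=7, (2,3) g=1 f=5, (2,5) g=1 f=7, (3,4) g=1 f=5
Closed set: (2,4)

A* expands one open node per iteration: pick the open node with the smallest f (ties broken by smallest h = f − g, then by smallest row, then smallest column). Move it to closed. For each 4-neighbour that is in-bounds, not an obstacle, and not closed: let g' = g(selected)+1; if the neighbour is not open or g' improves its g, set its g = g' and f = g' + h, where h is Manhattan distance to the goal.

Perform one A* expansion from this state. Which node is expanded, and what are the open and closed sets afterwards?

expanded=(2,3); open=[(1,3) g=2 f=7, (1,4) g=1 f=7, (2,2) g=2 f=5, (2,5) g=1 f=7, (3,3) g=2 f=5, (3,4) g=1 f=5]; closed=[(2,3), (2,4)]

step 1: expand (2,3) (f=5, h=4) → closed; open now [(1,3) g=2 f=7, (1,4) g=1 f=7, (2,2) g=2 f=5, (2,5) g=1 f=7, (3,3) g=2 f=5, (3,4) g=1 f=5]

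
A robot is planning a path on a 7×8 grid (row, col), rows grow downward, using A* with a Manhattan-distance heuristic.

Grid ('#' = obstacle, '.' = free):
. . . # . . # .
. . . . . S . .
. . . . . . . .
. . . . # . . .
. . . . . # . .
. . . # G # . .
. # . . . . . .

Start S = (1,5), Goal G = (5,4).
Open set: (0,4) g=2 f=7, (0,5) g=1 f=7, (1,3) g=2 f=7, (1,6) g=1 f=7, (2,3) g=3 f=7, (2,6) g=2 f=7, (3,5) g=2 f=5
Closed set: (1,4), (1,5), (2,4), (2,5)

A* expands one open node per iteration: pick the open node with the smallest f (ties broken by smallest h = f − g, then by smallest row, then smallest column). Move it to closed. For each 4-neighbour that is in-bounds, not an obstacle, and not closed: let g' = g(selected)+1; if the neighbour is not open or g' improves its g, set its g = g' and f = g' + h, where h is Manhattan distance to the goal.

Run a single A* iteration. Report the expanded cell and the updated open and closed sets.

step 1: expand (3,5) (f=5, h=3) → closed; open now [(0,4) g=2 f=7, (0,5) g=1 f=7, (1,3) g=2 f=7, (1,6) g=1 f=7, (2,3) g=3 f=7, (2,6) g=2 f=7, (3,6) g=3 f=7]

expanded=(3,5); open=[(0,4) g=2 f=7, (0,5) g=1 f=7, (1,3) g=2 f=7, (1,6) g=1 f=7, (2,3) g=3 f=7, (2,6) g=2 f=7, (3,6) g=3 f=7]; closed=[(1,4), (1,5), (2,4), (2,5), (3,5)]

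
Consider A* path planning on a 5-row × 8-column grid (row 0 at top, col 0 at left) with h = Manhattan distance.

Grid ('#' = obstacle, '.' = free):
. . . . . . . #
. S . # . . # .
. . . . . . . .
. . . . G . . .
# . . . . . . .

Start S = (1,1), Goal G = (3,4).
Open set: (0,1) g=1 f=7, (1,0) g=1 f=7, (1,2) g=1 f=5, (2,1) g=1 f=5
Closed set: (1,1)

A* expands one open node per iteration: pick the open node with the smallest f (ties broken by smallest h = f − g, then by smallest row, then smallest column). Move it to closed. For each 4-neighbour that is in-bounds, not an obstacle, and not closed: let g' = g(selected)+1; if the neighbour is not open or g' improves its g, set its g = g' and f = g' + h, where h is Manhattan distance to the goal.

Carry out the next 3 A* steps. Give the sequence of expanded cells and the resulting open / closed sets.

step 1: expand (1,2) (f=5, h=4) → closed; open now [(0,1) g=1 f=7, (0,2) g=2 f=7, (1,0) g=1 f=7, (2,1) g=1 f=5, (2,2) g=2 f=5]
step 2: expand (2,2) (f=5, h=3) → closed; open now [(0,1) g=1 f=7, (0,2) g=2 f=7, (1,0) g=1 f=7, (2,1) g=1 f=5, (2,3) g=3 f=5, (3,2) g=3 f=5]
step 3: expand (2,3) (f=5, h=2) → closed; open now [(0,1) g=1 f=7, (0,2) g=2 f=7, (1,0) g=1 f=7, (2,1) g=1 f=5, (2,4) g=4 f=5, (3,2) g=3 f=5, (3,3) g=4 f=5]

order=[(1,2) → (2,2) → (2,3)]; open=[(0,1) g=1 f=7, (0,2) g=2 f=7, (1,0) g=1 f=7, (2,1) g=1 f=5, (2,4) g=4 f=5, (3,2) g=3 f=5, (3,3) g=4 f=5]; closed=[(1,1), (1,2), (2,2), (2,3)]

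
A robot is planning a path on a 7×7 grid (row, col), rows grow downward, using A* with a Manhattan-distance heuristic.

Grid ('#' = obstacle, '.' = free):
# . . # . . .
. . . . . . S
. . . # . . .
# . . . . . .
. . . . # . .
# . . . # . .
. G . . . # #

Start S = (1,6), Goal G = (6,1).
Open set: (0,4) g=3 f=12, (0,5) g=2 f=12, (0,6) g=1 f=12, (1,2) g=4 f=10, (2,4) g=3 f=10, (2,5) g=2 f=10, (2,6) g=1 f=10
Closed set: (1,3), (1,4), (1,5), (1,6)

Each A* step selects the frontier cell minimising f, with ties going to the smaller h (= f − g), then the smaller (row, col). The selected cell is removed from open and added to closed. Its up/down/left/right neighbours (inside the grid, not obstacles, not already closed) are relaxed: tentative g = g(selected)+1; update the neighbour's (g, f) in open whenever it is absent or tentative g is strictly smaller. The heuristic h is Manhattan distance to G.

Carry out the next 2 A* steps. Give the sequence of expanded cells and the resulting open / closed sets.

step 1: expand (1,2) (f=10, h=6) → closed; open now [(0,2) g=5 f=12, (0,4) g=3 f=12, (0,5) g=2 f=12, (0,6) g=1 f=12, (1,1) g=5 f=10, (2,2) g=5 f=10, (2,4) g=3 f=10, (2,5) g=2 f=10, (2,6) g=1 f=10]
step 2: expand (1,1) (f=10, h=5) → closed; open now [(0,1) g=6 f=12, (0,2) g=5 f=12, (0,4) g=3 f=12, (0,5) g=2 f=12, (0,6) g=1 f=12, (1,0) g=6 f=12, (2,1) g=6 f=10, (2,2) g=5 f=10, (2,4) g=3 f=10, (2,5) g=2 f=10, (2,6) g=1 f=10]

order=[(1,2) → (1,1)]; open=[(0,1) g=6 f=12, (0,2) g=5 f=12, (0,4) g=3 f=12, (0,5) g=2 f=12, (0,6) g=1 f=12, (1,0) g=6 f=12, (2,1) g=6 f=10, (2,2) g=5 f=10, (2,4) g=3 f=10, (2,5) g=2 f=10, (2,6) g=1 f=10]; closed=[(1,1), (1,2), (1,3), (1,4), (1,5), (1,6)]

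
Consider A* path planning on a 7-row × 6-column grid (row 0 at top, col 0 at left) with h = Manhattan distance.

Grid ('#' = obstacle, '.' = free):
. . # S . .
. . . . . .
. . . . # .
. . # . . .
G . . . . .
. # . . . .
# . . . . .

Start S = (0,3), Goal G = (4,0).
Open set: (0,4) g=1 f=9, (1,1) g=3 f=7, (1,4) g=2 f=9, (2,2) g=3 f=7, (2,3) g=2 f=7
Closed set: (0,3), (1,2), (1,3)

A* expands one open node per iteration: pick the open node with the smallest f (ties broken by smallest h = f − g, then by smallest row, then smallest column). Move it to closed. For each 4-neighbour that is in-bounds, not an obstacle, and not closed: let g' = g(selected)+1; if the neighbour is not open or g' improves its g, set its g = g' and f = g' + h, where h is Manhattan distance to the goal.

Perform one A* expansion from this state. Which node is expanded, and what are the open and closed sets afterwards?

step 1: expand (1,1) (f=7, h=4) → closed; open now [(0,1) g=4 f=9, (0,4) g=1 f=9, (1,0) g=4 f=7, (1,4) g=2 f=9, (2,1) g=4 f=7, (2,2) g=3 f=7, (2,3) g=2 f=7]

expanded=(1,1); open=[(0,1) g=4 f=9, (0,4) g=1 f=9, (1,0) g=4 f=7, (1,4) g=2 f=9, (2,1) g=4 f=7, (2,2) g=3 f=7, (2,3) g=2 f=7]; closed=[(0,3), (1,1), (1,2), (1,3)]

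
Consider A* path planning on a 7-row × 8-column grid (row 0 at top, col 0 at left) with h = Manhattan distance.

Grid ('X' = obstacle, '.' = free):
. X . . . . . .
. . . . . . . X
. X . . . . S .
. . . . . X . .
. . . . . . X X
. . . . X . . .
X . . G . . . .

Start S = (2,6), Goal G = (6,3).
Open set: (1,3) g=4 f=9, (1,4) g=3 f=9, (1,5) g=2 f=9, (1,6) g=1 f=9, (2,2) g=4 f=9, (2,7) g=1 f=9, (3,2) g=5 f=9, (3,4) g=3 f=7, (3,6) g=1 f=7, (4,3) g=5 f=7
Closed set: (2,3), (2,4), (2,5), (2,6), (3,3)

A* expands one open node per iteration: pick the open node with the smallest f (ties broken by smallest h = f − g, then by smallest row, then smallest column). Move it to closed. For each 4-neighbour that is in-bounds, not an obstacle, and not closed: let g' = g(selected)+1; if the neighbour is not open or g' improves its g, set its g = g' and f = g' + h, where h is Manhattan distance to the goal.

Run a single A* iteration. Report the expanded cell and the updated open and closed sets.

expanded=(4,3); open=[(1,3) g=4 f=9, (1,4) g=3 f=9, (1,5) g=2 f=9, (1,6) g=1 f=9, (2,2) g=4 f=9, (2,7) g=1 f=9, (3,2) g=5 f=9, (3,4) g=3 f=7, (3,6) g=1 f=7, (4,2) g=6 f=9, (4,4) g=6 f=9, (5,3) g=6 f=7]; closed=[(2,3), (2,4), (2,5), (2,6), (3,3), (4,3)]

step 1: expand (4,3) (f=7, h=2) → closed; open now [(1,3) g=4 f=9, (1,4) g=3 f=9, (1,5) g=2 f=9, (1,6) g=1 f=9, (2,2) g=4 f=9, (2,7) g=1 f=9, (3,2) g=5 f=9, (3,4) g=3 f=7, (3,6) g=1 f=7, (4,2) g=6 f=9, (4,4) g=6 f=9, (5,3) g=6 f=7]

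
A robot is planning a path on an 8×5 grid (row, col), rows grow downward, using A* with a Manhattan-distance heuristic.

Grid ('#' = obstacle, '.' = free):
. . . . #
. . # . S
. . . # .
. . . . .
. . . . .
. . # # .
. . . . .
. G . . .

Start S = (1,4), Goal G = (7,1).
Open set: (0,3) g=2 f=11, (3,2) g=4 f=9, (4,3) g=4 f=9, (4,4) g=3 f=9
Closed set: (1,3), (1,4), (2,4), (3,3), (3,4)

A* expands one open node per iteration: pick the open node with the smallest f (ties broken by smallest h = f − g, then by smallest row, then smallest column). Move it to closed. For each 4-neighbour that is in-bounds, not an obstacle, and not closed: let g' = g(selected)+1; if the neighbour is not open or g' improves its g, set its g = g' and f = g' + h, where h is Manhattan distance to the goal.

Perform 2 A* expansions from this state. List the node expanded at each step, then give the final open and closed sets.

order=[(3,2) → (3,1)]; open=[(0,3) g=2 f=11, (2,1) g=6 f=11, (2,2) g=5 f=11, (3,0) g=6 f=11, (4,1) g=6 f=9, (4,2) g=5 f=9, (4,3) g=4 f=9, (4,4) g=3 f=9]; closed=[(1,3), (1,4), (2,4), (3,1), (3,2), (3,3), (3,4)]

step 1: expand (3,2) (f=9, h=5) → closed; open now [(0,3) g=2 f=11, (2,2) g=5 f=11, (3,1) g=5 f=9, (4,2) g=5 f=9, (4,3) g=4 f=9, (4,4) g=3 f=9]
step 2: expand (3,1) (f=9, h=4) → closed; open now [(0,3) g=2 f=11, (2,1) g=6 f=11, (2,2) g=5 f=11, (3,0) g=6 f=11, (4,1) g=6 f=9, (4,2) g=5 f=9, (4,3) g=4 f=9, (4,4) g=3 f=9]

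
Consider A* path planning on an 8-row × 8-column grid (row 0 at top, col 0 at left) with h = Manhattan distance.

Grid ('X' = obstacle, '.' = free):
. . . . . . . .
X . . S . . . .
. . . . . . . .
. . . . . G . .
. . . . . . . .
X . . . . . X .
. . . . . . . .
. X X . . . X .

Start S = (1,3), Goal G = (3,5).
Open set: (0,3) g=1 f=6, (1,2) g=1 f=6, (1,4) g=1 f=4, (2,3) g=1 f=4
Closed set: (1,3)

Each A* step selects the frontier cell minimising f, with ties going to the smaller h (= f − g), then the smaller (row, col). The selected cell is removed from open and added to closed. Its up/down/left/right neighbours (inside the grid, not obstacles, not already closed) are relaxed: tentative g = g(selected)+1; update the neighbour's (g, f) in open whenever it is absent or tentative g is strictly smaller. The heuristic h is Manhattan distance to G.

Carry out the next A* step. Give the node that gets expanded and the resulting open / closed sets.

expanded=(1,4); open=[(0,3) g=1 f=6, (0,4) g=2 f=6, (1,2) g=1 f=6, (1,5) g=2 f=4, (2,3) g=1 f=4, (2,4) g=2 f=4]; closed=[(1,3), (1,4)]

step 1: expand (1,4) (f=4, h=3) → closed; open now [(0,3) g=1 f=6, (0,4) g=2 f=6, (1,2) g=1 f=6, (1,5) g=2 f=4, (2,3) g=1 f=4, (2,4) g=2 f=4]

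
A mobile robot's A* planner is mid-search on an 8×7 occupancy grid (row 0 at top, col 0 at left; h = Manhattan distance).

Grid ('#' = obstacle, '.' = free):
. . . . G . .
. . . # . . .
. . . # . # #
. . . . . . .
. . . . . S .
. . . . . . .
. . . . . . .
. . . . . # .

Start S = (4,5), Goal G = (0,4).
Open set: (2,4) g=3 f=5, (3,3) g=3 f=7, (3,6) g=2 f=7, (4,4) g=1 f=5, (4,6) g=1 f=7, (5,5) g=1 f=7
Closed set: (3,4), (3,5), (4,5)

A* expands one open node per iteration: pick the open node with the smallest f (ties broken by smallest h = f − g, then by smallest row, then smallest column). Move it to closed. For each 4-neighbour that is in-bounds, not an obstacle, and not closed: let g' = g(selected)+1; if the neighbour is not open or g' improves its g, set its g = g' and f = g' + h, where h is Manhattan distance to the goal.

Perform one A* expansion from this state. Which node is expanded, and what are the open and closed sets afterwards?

expanded=(2,4); open=[(1,4) g=4 f=5, (3,3) g=3 f=7, (3,6) g=2 f=7, (4,4) g=1 f=5, (4,6) g=1 f=7, (5,5) g=1 f=7]; closed=[(2,4), (3,4), (3,5), (4,5)]

step 1: expand (2,4) (f=5, h=2) → closed; open now [(1,4) g=4 f=5, (3,3) g=3 f=7, (3,6) g=2 f=7, (4,4) g=1 f=5, (4,6) g=1 f=7, (5,5) g=1 f=7]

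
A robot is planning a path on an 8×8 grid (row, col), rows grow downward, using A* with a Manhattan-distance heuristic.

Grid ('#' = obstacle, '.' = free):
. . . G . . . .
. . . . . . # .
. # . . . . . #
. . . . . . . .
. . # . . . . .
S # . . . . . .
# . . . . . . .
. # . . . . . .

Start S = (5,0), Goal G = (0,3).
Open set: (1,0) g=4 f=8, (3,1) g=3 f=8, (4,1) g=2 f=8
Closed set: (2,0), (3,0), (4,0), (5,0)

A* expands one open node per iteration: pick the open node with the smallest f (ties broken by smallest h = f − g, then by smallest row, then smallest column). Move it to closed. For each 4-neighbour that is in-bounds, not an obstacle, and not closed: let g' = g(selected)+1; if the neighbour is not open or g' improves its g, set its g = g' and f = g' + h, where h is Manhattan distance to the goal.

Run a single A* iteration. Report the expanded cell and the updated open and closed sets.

step 1: expand (1,0) (f=8, h=4) → closed; open now [(0,0) g=5 f=8, (1,1) g=5 f=8, (3,1) g=3 f=8, (4,1) g=2 f=8]

expanded=(1,0); open=[(0,0) g=5 f=8, (1,1) g=5 f=8, (3,1) g=3 f=8, (4,1) g=2 f=8]; closed=[(1,0), (2,0), (3,0), (4,0), (5,0)]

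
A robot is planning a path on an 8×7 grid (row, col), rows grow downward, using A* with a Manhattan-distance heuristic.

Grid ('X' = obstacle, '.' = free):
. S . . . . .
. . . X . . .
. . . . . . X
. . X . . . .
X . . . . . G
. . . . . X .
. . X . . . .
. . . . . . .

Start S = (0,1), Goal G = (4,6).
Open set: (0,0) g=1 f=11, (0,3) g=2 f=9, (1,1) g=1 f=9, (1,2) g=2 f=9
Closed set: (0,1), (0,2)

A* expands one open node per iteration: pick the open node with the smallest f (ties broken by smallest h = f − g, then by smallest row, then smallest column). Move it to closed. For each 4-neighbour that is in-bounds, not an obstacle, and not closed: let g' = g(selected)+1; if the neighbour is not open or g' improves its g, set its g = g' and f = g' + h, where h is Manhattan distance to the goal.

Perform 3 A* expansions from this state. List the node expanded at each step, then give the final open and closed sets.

order=[(0,3) → (0,4) → (0,5)]; open=[(0,0) g=1 f=11, (0,6) g=5 f=9, (1,1) g=1 f=9, (1,2) g=2 f=9, (1,4) g=4 f=9, (1,5) g=5 f=9]; closed=[(0,1), (0,2), (0,3), (0,4), (0,5)]

step 1: expand (0,3) (f=9, h=7) → closed; open now [(0,0) g=1 f=11, (0,4) g=3 f=9, (1,1) g=1 f=9, (1,2) g=2 f=9]
step 2: expand (0,4) (f=9, h=6) → closed; open now [(0,0) g=1 f=11, (0,5) g=4 f=9, (1,1) g=1 f=9, (1,2) g=2 f=9, (1,4) g=4 f=9]
step 3: expand (0,5) (f=9, h=5) → closed; open now [(0,0) g=1 f=11, (0,6) g=5 f=9, (1,1) g=1 f=9, (1,2) g=2 f=9, (1,4) g=4 f=9, (1,5) g=5 f=9]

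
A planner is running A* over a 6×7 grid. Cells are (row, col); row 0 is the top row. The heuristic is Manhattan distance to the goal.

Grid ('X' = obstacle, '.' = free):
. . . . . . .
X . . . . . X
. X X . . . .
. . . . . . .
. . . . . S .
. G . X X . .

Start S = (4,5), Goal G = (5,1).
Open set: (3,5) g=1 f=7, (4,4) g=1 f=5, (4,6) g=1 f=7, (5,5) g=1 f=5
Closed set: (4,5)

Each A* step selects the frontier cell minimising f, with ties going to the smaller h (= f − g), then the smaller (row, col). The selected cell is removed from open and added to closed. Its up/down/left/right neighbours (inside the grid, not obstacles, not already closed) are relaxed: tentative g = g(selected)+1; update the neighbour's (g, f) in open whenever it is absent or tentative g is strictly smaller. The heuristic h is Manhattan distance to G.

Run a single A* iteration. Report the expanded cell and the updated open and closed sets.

step 1: expand (4,4) (f=5, h=4) → closed; open now [(3,4) g=2 f=7, (3,5) g=1 f=7, (4,3) g=2 f=5, (4,6) g=1 f=7, (5,5) g=1 f=5]

expanded=(4,4); open=[(3,4) g=2 f=7, (3,5) g=1 f=7, (4,3) g=2 f=5, (4,6) g=1 f=7, (5,5) g=1 f=5]; closed=[(4,4), (4,5)]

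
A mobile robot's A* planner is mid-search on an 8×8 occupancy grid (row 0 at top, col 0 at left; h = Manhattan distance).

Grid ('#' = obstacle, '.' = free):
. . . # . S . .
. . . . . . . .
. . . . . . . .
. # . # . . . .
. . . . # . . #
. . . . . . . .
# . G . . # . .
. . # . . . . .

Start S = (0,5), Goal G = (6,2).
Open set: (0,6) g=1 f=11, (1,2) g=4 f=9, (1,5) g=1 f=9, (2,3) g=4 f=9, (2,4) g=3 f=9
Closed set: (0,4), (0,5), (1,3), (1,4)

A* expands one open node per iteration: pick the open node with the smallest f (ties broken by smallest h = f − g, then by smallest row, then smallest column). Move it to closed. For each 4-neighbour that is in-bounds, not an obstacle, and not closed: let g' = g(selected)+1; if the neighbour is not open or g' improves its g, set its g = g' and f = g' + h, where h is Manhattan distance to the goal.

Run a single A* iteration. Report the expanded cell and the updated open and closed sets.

step 1: expand (1,2) (f=9, h=5) → closed; open now [(0,2) g=5 f=11, (0,6) g=1 f=11, (1,1) g=5 f=11, (1,5) g=1 f=9, (2,2) g=5 f=9, (2,3) g=4 f=9, (2,4) g=3 f=9]

expanded=(1,2); open=[(0,2) g=5 f=11, (0,6) g=1 f=11, (1,1) g=5 f=11, (1,5) g=1 f=9, (2,2) g=5 f=9, (2,3) g=4 f=9, (2,4) g=3 f=9]; closed=[(0,4), (0,5), (1,2), (1,3), (1,4)]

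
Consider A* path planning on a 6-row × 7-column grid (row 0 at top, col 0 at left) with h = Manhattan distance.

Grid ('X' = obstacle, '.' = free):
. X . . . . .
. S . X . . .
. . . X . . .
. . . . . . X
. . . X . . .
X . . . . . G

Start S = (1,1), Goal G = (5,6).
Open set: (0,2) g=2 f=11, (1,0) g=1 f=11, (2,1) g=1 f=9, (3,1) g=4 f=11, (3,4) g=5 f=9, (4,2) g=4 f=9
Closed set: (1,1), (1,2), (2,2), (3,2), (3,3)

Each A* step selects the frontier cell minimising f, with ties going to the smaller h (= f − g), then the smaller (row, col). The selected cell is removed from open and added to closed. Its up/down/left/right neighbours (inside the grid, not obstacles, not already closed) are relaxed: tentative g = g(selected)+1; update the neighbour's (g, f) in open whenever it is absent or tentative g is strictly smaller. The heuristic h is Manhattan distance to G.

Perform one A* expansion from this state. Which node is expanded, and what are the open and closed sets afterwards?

expanded=(3,4); open=[(0,2) g=2 f=11, (1,0) g=1 f=11, (2,1) g=1 f=9, (2,4) g=6 f=11, (3,1) g=4 f=11, (3,5) g=6 f=9, (4,2) g=4 f=9, (4,4) g=6 f=9]; closed=[(1,1), (1,2), (2,2), (3,2), (3,3), (3,4)]

step 1: expand (3,4) (f=9, h=4) → closed; open now [(0,2) g=2 f=11, (1,0) g=1 f=11, (2,1) g=1 f=9, (2,4) g=6 f=11, (3,1) g=4 f=11, (3,5) g=6 f=9, (4,2) g=4 f=9, (4,4) g=6 f=9]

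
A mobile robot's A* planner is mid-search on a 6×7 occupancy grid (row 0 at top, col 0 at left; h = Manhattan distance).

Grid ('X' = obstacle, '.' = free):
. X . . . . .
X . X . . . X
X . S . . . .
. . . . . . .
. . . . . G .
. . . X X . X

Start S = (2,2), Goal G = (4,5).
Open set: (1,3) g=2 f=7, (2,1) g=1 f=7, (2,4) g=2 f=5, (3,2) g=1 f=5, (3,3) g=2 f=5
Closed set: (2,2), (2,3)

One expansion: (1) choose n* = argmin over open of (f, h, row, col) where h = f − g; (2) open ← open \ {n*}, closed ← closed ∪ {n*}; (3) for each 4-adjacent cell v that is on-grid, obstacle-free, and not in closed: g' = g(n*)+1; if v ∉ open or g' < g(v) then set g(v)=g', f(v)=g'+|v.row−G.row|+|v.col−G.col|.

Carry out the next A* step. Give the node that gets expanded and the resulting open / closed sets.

step 1: expand (2,4) (f=5, h=3) → closed; open now [(1,3) g=2 f=7, (1,4) g=3 f=7, (2,1) g=1 f=7, (2,5) g=3 f=5, (3,2) g=1 f=5, (3,3) g=2 f=5, (3,4) g=3 f=5]

expanded=(2,4); open=[(1,3) g=2 f=7, (1,4) g=3 f=7, (2,1) g=1 f=7, (2,5) g=3 f=5, (3,2) g=1 f=5, (3,3) g=2 f=5, (3,4) g=3 f=5]; closed=[(2,2), (2,3), (2,4)]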